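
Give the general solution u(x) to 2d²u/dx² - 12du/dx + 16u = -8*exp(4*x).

u = C1*exp(2*x) + C2*exp(4*x) - 2*x*exp(4*x)

Divide through by 2: u'' - 6u' + 8u = -4*exp(4*x).
Characteristic equation r² - 6r + 8 = 0 factors as (r - 2)(r - 4) = 0, so r = 2, 4.
Hence u_h = C1*exp(2*x) + C2*exp(4*x).
Since exp(4*x) solves the homogeneous equation (r = 4 is a root of multiplicity 1), multiply the trial by x. Try u_p = A*x*exp(4*x). Substituting into the equation and dividing by exp(4*x) gives A = -2, so u_p = -2*x*exp(4*x).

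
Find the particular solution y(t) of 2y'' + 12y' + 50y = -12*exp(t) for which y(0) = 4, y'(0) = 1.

Divide through by 2: y'' + 6y' + 25y = -6*exp(t).
Characteristic equation r² + 6r + 25 = 0 has discriminant (6)² - 4·(25) = -64 < 0, so r = -3 ± 4i.
Hence y_h = C1*cos(4*t)*exp(-3*t) + C2*exp(-3*t)*sin(4*t).
Try y_p = A*exp(t). Substituting into the equation and dividing by exp(t) gives A = -3/16, so y_p = -3*exp(t)/16.
General solution: y = -3*exp(t)/16 + C1*cos(4*t)*exp(-3*t) + C2*exp(-3*t)*sin(4*t).
Apply the initial conditions: y(0) = -3/16 + C1 = 4 and y'(0) = -3/16 - 3*C1 + 4*C2 = 1. Solving gives C1 = 67/16, C2 = 55/16.

y = -3*exp(t)/16 + 55*exp(-3*t)*sin(4*t)/16 + 67*cos(4*t)*exp(-3*t)/16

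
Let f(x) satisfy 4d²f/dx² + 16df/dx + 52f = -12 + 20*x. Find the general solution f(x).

f = -59/169 + 5*x/13 + C1*cos(3*x)*exp(-2*x) + C2*exp(-2*x)*sin(3*x)

Divide through by 4: f'' + 4f' + 13f = -3 + 5*x.
Characteristic equation r² + 4r + 13 = 0 has discriminant (4)² - 4·(13) = -36 < 0, so r = -2 ± 3i.
Hence f_h = C1*cos(3*x)*exp(-2*x) + C2*exp(-2*x)*sin(3*x).
For the particular solution try f_p = A0 + A1*x. Substituting and matching coefficients of each power of x gives A0 = -59/169, A1 = 5/13, so f_p = -59/169 + 5*x/13.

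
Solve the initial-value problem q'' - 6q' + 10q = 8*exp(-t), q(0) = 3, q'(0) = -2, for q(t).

q = 8*exp(-t)/17 - 155*exp(3*t)*sin(t)/17 + 43*cos(t)*exp(3*t)/17

Characteristic equation r² - 6r + 10 = 0 has discriminant (-6)² - 4·(10) = -4 < 0, so r = 3 ± i.
Hence q_h = C1*cos(t)*exp(3*t) + C2*exp(3*t)*sin(t).
Try q_p = A*exp(-t). Substituting into the equation and dividing by exp(-t) gives A = 8/17, so q_p = 8*exp(-t)/17.
General solution: q = 8*exp(-t)/17 + C1*cos(t)*exp(3*t) + C2*exp(3*t)*sin(t).
Apply the initial conditions: q(0) = 8/17 + C1 = 3 and q'(0) = -8/17 + C2 + 3*C1 = -2. Solving gives C1 = 43/17, C2 = -155/17.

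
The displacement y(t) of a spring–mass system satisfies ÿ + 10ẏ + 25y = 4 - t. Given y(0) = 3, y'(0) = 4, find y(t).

y = 22/125 - t/25 + 353*exp(-5*t)/125 + 454*t*exp(-5*t)/25

Characteristic equation r² + 10r + 25 = 0 has discriminant (10)² - 4·(25) = 0, so r = -5 is a repeated root.
Hence y_h = (C1 + C2*t)*exp(-5*t).
For the particular solution try y_p = A0 + A1*t. Substituting and matching coefficients of each power of t gives A0 = 22/125, A1 = -1/25, so y_p = 22/125 - t/25.
General solution: y = 22/125 - t/25 + C1*exp(-5*t) + C2*t*exp(-5*t).
Apply the initial conditions: y(0) = 22/125 + C1 = 3 and y'(0) = -1/25 + C2 - 5*C1 = 4. Solving gives C1 = 353/125, C2 = 454/25.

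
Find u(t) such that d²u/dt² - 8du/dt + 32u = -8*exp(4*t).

Characteristic equation r² - 8r + 32 = 0 has discriminant (-8)² - 4·(32) = -64 < 0, so r = 4 ± 4i.
Hence u_h = C1*cos(4*t)*exp(4*t) + C2*exp(4*t)*sin(4*t).
Try u_p = A*exp(4*t). Substituting into the equation and dividing by exp(4*t) gives A = -1/2, so u_p = -exp(4*t)/2.

u = -exp(4*t)/2 + C1*cos(4*t)*exp(4*t) + C2*exp(4*t)*sin(4*t)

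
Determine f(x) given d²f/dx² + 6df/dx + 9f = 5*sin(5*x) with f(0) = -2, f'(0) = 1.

f = -1081*exp(-3*x)/578 - 75*cos(5*x)/578 - 20*sin(5*x)/289 - 145*x*exp(-3*x)/34

Characteristic equation r² + 6r + 9 = 0 has discriminant (6)² - 4·(9) = 0, so r = -3 is a repeated root.
Hence f_h = (C1 + C2*x)*exp(-3*x).
Try f_p = A*cos(5*x) + B*sin(5*x). Substituting and equating the coefficients of cos(5x) and sin(5x) gives A = -75/578, B = -20/289, so f_p = -75*cos(5*x)/578 - 20*sin(5*x)/289.
General solution: f = -75*cos(5*x)/578 - 20*sin(5*x)/289 + C1*exp(-3*x) + C2*x*exp(-3*x).
Apply the initial conditions: f(0) = -75/578 + C1 = -2 and f'(0) = -100/289 + C2 - 3*C1 = 1. Solving gives C1 = -1081/578, C2 = -145/34.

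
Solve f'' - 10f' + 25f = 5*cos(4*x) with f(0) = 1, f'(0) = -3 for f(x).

f = -200*sin(4*x)/1681 + 45*cos(4*x)/1681 + 1636*exp(5*x)/1681 - 303*x*exp(5*x)/41

Characteristic equation r² - 10r + 25 = 0 has discriminant (-10)² - 4·(25) = 0, so r = 5 is a repeated root.
Hence f_h = (C1 + C2*x)*exp(5*x).
Try f_p = A*cos(4*x) + B*sin(4*x). Substituting and equating the coefficients of cos(4x) and sin(4x) gives A = 45/1681, B = -200/1681, so f_p = -200*sin(4*x)/1681 + 45*cos(4*x)/1681.
General solution: f = -200*sin(4*x)/1681 + 45*cos(4*x)/1681 + C1*exp(5*x) + C2*x*exp(5*x).
Apply the initial conditions: f(0) = 45/1681 + C1 = 1 and f'(0) = -800/1681 + C2 + 5*C1 = -3. Solving gives C1 = 1636/1681, C2 = -303/41.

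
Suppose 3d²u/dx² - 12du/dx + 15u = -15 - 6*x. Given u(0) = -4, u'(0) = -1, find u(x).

Divide through by 3: u'' - 4u' + 5u = -5 - 2*x.
Characteristic equation r² - 4r + 5 = 0 has discriminant (-4)² - 4·(5) = -4 < 0, so r = 2 ± i.
Hence u_h = C1*cos(x)*exp(2*x) + C2*exp(2*x)*sin(x).
For the particular solution try u_p = A0 + A1*x. Substituting and matching coefficients of each power of x gives A0 = -33/25, A1 = -2/5, so u_p = -33/25 - 2*x/5.
General solution: u = -33/25 - 2*x/5 + C1*cos(x)*exp(2*x) + C2*exp(2*x)*sin(x).
Apply the initial conditions: u(0) = -33/25 + C1 = -4 and u'(0) = -2/5 + C2 + 2*C1 = -1. Solving gives C1 = -67/25, C2 = 119/25.

u = -33/25 - 2*x/5 - 67*cos(x)*exp(2*x)/25 + 119*exp(2*x)*sin(x)/25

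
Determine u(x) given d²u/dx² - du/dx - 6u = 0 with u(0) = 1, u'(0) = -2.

u = exp(-2*x)

Characteristic equation r² - r - 6 = 0 factors as (r - 3)(r + 2) = 0, so r = 3, -2.
Hence u_h = C1*exp(3*x) + C2*exp(-2*x).
Apply the initial conditions: u(0) = C1 + C2 = 1 and u'(0) = -2*C2 + 3*C1 = -2. Solving gives C1 = 0, C2 = 1.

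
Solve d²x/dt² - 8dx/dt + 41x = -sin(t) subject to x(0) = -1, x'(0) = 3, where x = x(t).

Characteristic equation r² - 8r + 41 = 0 has discriminant (-8)² - 4·(41) = -100 < 0, so r = 4 ± 5i.
Hence x_h = C1*cos(5*t)*exp(4*t) + C2*exp(4*t)*sin(5*t).
Try x_p = A*cos(t) + B*sin(t). Substituting and equating the coefficients of cos(t) and sin(t) gives A = -1/208, B = -5/208, so x_p = -5*sin(t)/208 - cos(t)/208.
General solution: x = -5*sin(t)/208 - cos(t)/208 + C1*cos(5*t)*exp(4*t) + C2*exp(4*t)*sin(5*t).
Apply the initial conditions: x(0) = -1/208 + C1 = -1 and x'(0) = -5/208 + 4*C1 + 5*C2 = 3. Solving gives C1 = -207/208, C2 = 1457/1040.

x = -5*sin(t)/208 - cos(t)/208 - 207*cos(5*t)*exp(4*t)/208 + 1457*exp(4*t)*sin(5*t)/1040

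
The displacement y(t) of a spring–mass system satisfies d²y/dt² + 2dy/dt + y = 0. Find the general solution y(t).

y = C1*exp(-t) + C2*t*exp(-t)

Characteristic equation r² + 2r + 1 = 0 has discriminant (2)² - 4·(1) = 0, so r = -1 is a repeated root.
Hence y_h = (C1 + C2*t)*exp(-t).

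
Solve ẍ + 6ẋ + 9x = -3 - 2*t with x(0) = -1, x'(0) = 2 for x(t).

x = -5/27 - 22*exp(-3*t)/27 - 2*t/9 - 2*t*exp(-3*t)/9

Characteristic equation r² + 6r + 9 = 0 has discriminant (6)² - 4·(9) = 0, so r = -3 is a repeated root.
Hence x_h = (C1 + C2*t)*exp(-3*t).
For the particular solution try x_p = A0 + A1*t. Substituting and matching coefficients of each power of t gives A0 = -5/27, A1 = -2/9, so x_p = -5/27 - 2*t/9.
General solution: x = -5/27 - 2*t/9 + C1*exp(-3*t) + C2*t*exp(-3*t).
Apply the initial conditions: x(0) = -5/27 + C1 = -1 and x'(0) = -2/9 + C2 - 3*C1 = 2. Solving gives C1 = -22/27, C2 = -2/9.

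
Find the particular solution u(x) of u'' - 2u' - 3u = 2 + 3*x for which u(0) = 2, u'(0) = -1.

u = exp(3*x)/2 - x + 3*exp(-x)/2

Characteristic equation r² - 2r - 3 = 0 factors as (r + 1)(r - 3) = 0, so r = -1, 3.
Hence u_h = C1*exp(-x) + C2*exp(3*x).
For the particular solution try u_p = A0 + A1*x. Substituting and matching coefficients of each power of x gives A0 = 0, A1 = -1, so u_p = -x.
General solution: u = -x + C1*exp(-x) + C2*exp(3*x).
Apply the initial conditions: u(0) = C1 + C2 = 2 and u'(0) = -1 - C1 + 3*C2 = -1. Solving gives C1 = 3/2, C2 = 1/2.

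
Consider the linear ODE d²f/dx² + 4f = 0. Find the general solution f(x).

f = C1*cos(2*x) + C2*sin(2*x)

Characteristic equation r² + 4 = 0 has discriminant (0)² - 4·(4) = -16 < 0, so r = ± 2i.
Hence f_h = C1*cos(2*x) + C2*sin(2*x).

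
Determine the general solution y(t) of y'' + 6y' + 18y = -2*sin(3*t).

Characteristic equation r² + 6r + 18 = 0 has discriminant (6)² - 4·(18) = -36 < 0, so r = -3 ± 3i.
Hence y_h = C1*cos(3*t)*exp(-3*t) + C2*exp(-3*t)*sin(3*t).
Try y_p = A*cos(3*t) + B*sin(3*t). Substituting and equating the coefficients of cos(3t) and sin(3t) gives A = 4/45, B = -2/45, so y_p = -2*sin(3*t)/45 + 4*cos(3*t)/45.

y = -2*sin(3*t)/45 + 4*cos(3*t)/45 + C1*cos(3*t)*exp(-3*t) + C2*exp(-3*t)*sin(3*t)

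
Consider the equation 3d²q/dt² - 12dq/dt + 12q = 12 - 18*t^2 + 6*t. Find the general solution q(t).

q = -3/4 - 5*t/2 - 3*t**2/2 + C1*exp(2*t) + C2*t*exp(2*t)

Divide through by 3: q'' - 4q' + 4q = 4 - 6*t^2 + 2*t.
Characteristic equation r² - 4r + 4 = 0 has discriminant (-4)² - 4·(4) = 0, so r = 2 is a repeated root.
Hence q_h = (C1 + C2*t)*exp(2*t).
For the particular solution try q_p = A0 + A1*t + A2*t^2. Substituting and matching coefficients of each power of t gives A0 = -3/4, A1 = -5/2, A2 = -3/2, so q_p = -3/4 - 5*t/2 - 3*t^2/2.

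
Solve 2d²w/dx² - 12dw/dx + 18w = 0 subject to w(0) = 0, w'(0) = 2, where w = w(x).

w = 2*x*exp(3*x)

Divide through by 2: w'' - 6w' + 9w = 0.
Characteristic equation r² - 6r + 9 = 0 has discriminant (-6)² - 4·(9) = 0, so r = 3 is a repeated root.
Hence w_h = (C1 + C2*x)*exp(3*x).
Apply the initial conditions: w(0) = C1 = 0 and w'(0) = C2 + 3*C1 = 2. Solving gives C1 = 0, C2 = 2.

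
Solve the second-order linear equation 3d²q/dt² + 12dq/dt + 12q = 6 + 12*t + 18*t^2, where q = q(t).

q = 7/4 - 2*t + 3*t**2/2 + C1*exp(-2*t) + C2*t*exp(-2*t)

Divide through by 3: q'' + 4q' + 4q = 2 + 4*t + 6*t^2.
Characteristic equation r² + 4r + 4 = 0 has discriminant (4)² - 4·(4) = 0, so r = -2 is a repeated root.
Hence q_h = (C1 + C2*t)*exp(-2*t).
For the particular solution try q_p = A0 + A1*t + A2*t^2. Substituting and matching coefficients of each power of t gives A0 = 7/4, A1 = -2, A2 = 3/2, so q_p = 7/4 - 2*t + 3*t^2/2.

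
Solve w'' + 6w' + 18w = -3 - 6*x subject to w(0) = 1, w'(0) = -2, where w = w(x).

w = -1/18 - x/3 + exp(-3*x)*sin(3*x)/2 + 19*cos(3*x)*exp(-3*x)/18

Characteristic equation r² + 6r + 18 = 0 has discriminant (6)² - 4·(18) = -36 < 0, so r = -3 ± 3i.
Hence w_h = C1*cos(3*x)*exp(-3*x) + C2*exp(-3*x)*sin(3*x).
For the particular solution try w_p = A0 + A1*x. Substituting and matching coefficients of each power of x gives A0 = -1/18, A1 = -1/3, so w_p = -1/18 - x/3.
General solution: w = -1/18 - x/3 + C1*cos(3*x)*exp(-3*x) + C2*exp(-3*x)*sin(3*x).
Apply the initial conditions: w(0) = -1/18 + C1 = 1 and w'(0) = -1/3 - 3*C1 + 3*C2 = -2. Solving gives C1 = 19/18, C2 = 1/2.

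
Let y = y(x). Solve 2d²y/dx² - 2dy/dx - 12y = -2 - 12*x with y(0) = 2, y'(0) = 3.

Divide through by 2: y'' - y' - 6y = -1 - 6*x.
Characteristic equation r² - r - 6 = 0 factors as (r - 3)(r + 2) = 0, so r = 3, -2.
Hence y_h = C1*exp(3*x) + C2*exp(-2*x).
For the particular solution try y_p = A0 + A1*x. Substituting and matching coefficients of each power of x gives A0 = 0, A1 = 1, so y_p = x.
General solution: y = x + C1*exp(3*x) + C2*exp(-2*x).
Apply the initial conditions: y(0) = C1 + C2 = 2 and y'(0) = 1 - 2*C2 + 3*C1 = 3. Solving gives C1 = 6/5, C2 = 4/5.

y = x + 4*exp(-2*x)/5 + 6*exp(3*x)/5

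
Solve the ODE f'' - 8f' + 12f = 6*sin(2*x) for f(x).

Characteristic equation r² - 8r + 12 = 0 factors as (r - 2)(r - 6) = 0, so r = 2, 6.
Hence f_h = C1*exp(2*x) + C2*exp(6*x).
Try f_p = A*cos(2*x) + B*sin(2*x). Substituting and equating the coefficients of cos(2x) and sin(2x) gives A = 3/10, B = 3/20, so f_p = 3*cos(2*x)/10 + 3*sin(2*x)/20.

f = 3*cos(2*x)/10 + 3*sin(2*x)/20 + C1*exp(2*x) + C2*exp(6*x)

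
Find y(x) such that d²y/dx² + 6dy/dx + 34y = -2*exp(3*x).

Characteristic equation r² + 6r + 34 = 0 has discriminant (6)² - 4·(34) = -100 < 0, so r = -3 ± 5i.
Hence y_h = C1*cos(5*x)*exp(-3*x) + C2*exp(-3*x)*sin(5*x).
Try y_p = A*exp(3*x). Substituting into the equation and dividing by exp(3*x) gives A = -2/61, so y_p = -2*exp(3*x)/61.

y = -2*exp(3*x)/61 + C1*cos(5*x)*exp(-3*x) + C2*exp(-3*x)*sin(5*x)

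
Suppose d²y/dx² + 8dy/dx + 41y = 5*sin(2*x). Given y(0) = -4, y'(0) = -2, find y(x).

Characteristic equation r² + 8r + 41 = 0 has discriminant (8)² - 4·(41) = -100 < 0, so r = -4 ± 5i.
Hence y_h = C1*cos(5*x)*exp(-4*x) + C2*exp(-4*x)*sin(5*x).
Try y_p = A*cos(2*x) + B*sin(2*x). Substituting and equating the coefficients of cos(2x) and sin(2x) gives A = -16/325, B = 37/325, so y_p = -16*cos(2*x)/325 + 37*sin(2*x)/325.
General solution: y = -16*cos(2*x)/325 + 37*sin(2*x)/325 + C1*cos(5*x)*exp(-4*x) + C2*exp(-4*x)*sin(5*x).
Apply the initial conditions: y(0) = -16/325 + C1 = -4 and y'(0) = 74/325 - 4*C1 + 5*C2 = -2. Solving gives C1 = -1284/325, C2 = -1172/325.

y = -16*cos(2*x)/325 + 37*sin(2*x)/325 - 1284*cos(5*x)*exp(-4*x)/325 - 1172*exp(-4*x)*sin(5*x)/325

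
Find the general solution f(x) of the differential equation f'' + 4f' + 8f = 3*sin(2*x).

f = -3*cos(2*x)/10 + 3*sin(2*x)/20 + C1*cos(2*x)*exp(-2*x) + C2*exp(-2*x)*sin(2*x)

Characteristic equation r² + 4r + 8 = 0 has discriminant (4)² - 4·(8) = -16 < 0, so r = -2 ± 2i.
Hence f_h = C1*cos(2*x)*exp(-2*x) + C2*exp(-2*x)*sin(2*x).
Try f_p = A*cos(2*x) + B*sin(2*x). Substituting and equating the coefficients of cos(2x) and sin(2x) gives A = -3/10, B = 3/20, so f_p = -3*cos(2*x)/10 + 3*sin(2*x)/20.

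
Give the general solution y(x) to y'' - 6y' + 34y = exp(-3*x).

Characteristic equation r² - 6r + 34 = 0 has discriminant (-6)² - 4·(34) = -100 < 0, so r = 3 ± 5i.
Hence y_h = C1*cos(5*x)*exp(3*x) + C2*exp(3*x)*sin(5*x).
Try y_p = A*exp(-3*x). Substituting into the equation and dividing by exp(-3*x) gives A = 1/61, so y_p = exp(-3*x)/61.

y = exp(-3*x)/61 + C1*cos(5*x)*exp(3*x) + C2*exp(3*x)*sin(5*x)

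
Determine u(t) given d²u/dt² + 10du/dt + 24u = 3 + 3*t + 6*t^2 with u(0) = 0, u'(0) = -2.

u = 5/36 - 11*exp(-4*t)/8 - t/12 + t**2/4 + 89*exp(-6*t)/72

Characteristic equation r² + 10r + 24 = 0 factors as (r + 6)(r + 4) = 0, so r = -6, -4.
Hence u_h = C1*exp(-6*t) + C2*exp(-4*t).
For the particular solution try u_p = A0 + A1*t + A2*t^2. Substituting and matching coefficients of each power of t gives A0 = 5/36, A1 = -1/12, A2 = 1/4, so u_p = 5/36 - t/12 + t^2/4.
General solution: u = 5/36 - t/12 + t^2/4 + C1*exp(-6*t) + C2*exp(-4*t).
Apply the initial conditions: u(0) = 5/36 + C1 + C2 = 0 and u'(0) = -1/12 - 6*C1 - 4*C2 = -2. Solving gives C1 = 89/72, C2 = -11/8.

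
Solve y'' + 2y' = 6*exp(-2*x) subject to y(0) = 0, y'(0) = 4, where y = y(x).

Characteristic equation r² + 2r = 0 factors as (r + 2)r = 0, so r = -2, 0.
Hence y_h = C1*exp(-2*x) + C2.
Since exp(-2*x) solves the homogeneous equation (r = -2 is a root of multiplicity 1), multiply the trial by x. Try y_p = A*x*exp(-2*x). Substituting into the equation and dividing by exp(-2*x) gives A = -3, so y_p = -3*x*exp(-2*x).
General solution: y = C2 + C1*exp(-2*x) - 3*x*exp(-2*x).
Apply the initial conditions: y(0) = C1 + C2 = 0 and y'(0) = -3 - 2*C1 = 4. Solving gives C1 = -7/2, C2 = 7/2.

y = 7/2 - 7*exp(-2*x)/2 - 3*x*exp(-2*x)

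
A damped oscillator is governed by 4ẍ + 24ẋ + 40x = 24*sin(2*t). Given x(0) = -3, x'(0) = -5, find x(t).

Divide through by 4: x'' + 6x' + 10x = 6*sin(2*t).
Characteristic equation r² + 6r + 10 = 0 has discriminant (6)² - 4·(10) = -4 < 0, so r = -3 ± i.
Hence x_h = C1*cos(t)*exp(-3*t) + C2*exp(-3*t)*sin(t).
Try x_p = A*cos(2*t) + B*sin(2*t). Substituting and equating the coefficients of cos(2t) and sin(2t) gives A = -2/5, B = 1/5, so x_p = -2*cos(2*t)/5 + sin(2*t)/5.
General solution: x = -2*cos(2*t)/5 + sin(2*t)/5 + C1*cos(t)*exp(-3*t) + C2*exp(-3*t)*sin(t).
Apply the initial conditions: x(0) = -2/5 + C1 = -3 and x'(0) = 2/5 + C2 - 3*C1 = -5. Solving gives C1 = -13/5, C2 = -66/5.

x = -2*cos(2*t)/5 + sin(2*t)/5 - 66*exp(-3*t)*sin(t)/5 - 13*cos(t)*exp(-3*t)/5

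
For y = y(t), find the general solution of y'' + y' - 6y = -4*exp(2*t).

y = C1*exp(2*t) + C2*exp(-3*t) - 4*t*exp(2*t)/5

Characteristic equation r² + r - 6 = 0 factors as (r - 2)(r + 3) = 0, so r = 2, -3.
Hence y_h = C1*exp(2*t) + C2*exp(-3*t).
Since exp(2*t) solves the homogeneous equation (r = 2 is a root of multiplicity 1), multiply the trial by t. Try y_p = A*t*exp(2*t). Substituting into the equation and dividing by exp(2*t) gives A = -4/5, so y_p = -4*t*exp(2*t)/5.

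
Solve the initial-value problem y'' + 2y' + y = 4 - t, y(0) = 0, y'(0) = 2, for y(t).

y = 6 - t - 6*exp(-t) - 3*t*exp(-t)

Characteristic equation r² + 2r + 1 = 0 has discriminant (2)² - 4·(1) = 0, so r = -1 is a repeated root.
Hence y_h = (C1 + C2*t)*exp(-t).
For the particular solution try y_p = A0 + A1*t. Substituting and matching coefficients of each power of t gives A0 = 6, A1 = -1, so y_p = 6 - t.
General solution: y = 6 - t + C1*exp(-t) + C2*t*exp(-t).
Apply the initial conditions: y(0) = 6 + C1 = 0 and y'(0) = -1 + C2 - C1 = 2. Solving gives C1 = -6, C2 = -3.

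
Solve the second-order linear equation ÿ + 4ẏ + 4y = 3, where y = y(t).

Characteristic equation r² + 4r + 4 = 0 has discriminant (4)² - 4·(4) = 0, so r = -2 is a repeated root.
Hence y_h = (C1 + C2*t)*exp(-2*t).
For the particular solution try y_p = A0. Substituting and matching coefficients of each power of t gives A0 = 3/4, so y_p = 3/4.

y = 3/4 + C1*exp(-2*t) + C2*t*exp(-2*t)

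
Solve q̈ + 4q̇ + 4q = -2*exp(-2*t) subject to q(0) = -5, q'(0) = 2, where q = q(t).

Characteristic equation r² + 4r + 4 = 0 has discriminant (4)² - 4·(4) = 0, so r = -2 is a repeated root.
Hence q_h = (C1 + C2*t)*exp(-2*t).
Since exp(-2*t) solves the homogeneous equation (r = -2 is a root of multiplicity 2), multiply the trial by t^2. Try q_p = A*t^2*exp(-2*t). Substituting into the equation and dividing by exp(-2*t) gives A = -1, so q_p = -t^2*exp(-2*t).
General solution: q = C1*exp(-2*t) - t^2*exp(-2*t) + C2*t*exp(-2*t).
Apply the initial conditions: q(0) = C1 = -5 and q'(0) = C2 - 2*C1 = 2. Solving gives C1 = -5, C2 = -8.

q = -5*exp(-2*t) - t**2*exp(-2*t) - 8*t*exp(-2*t)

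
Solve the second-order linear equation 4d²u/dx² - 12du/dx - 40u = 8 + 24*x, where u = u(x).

u = -1/50 - 3*x/5 + C1*exp(-2*x) + C2*exp(5*x)

Divide through by 4: u'' - 3u' - 10u = 2 + 6*x.
Characteristic equation r² - 3r - 10 = 0 factors as (r + 2)(r - 5) = 0, so r = -2, 5.
Hence u_h = C1*exp(-2*x) + C2*exp(5*x).
For the particular solution try u_p = A0 + A1*x. Substituting and matching coefficients of each power of x gives A0 = -1/50, A1 = -3/5, so u_p = -1/50 - 3*x/5.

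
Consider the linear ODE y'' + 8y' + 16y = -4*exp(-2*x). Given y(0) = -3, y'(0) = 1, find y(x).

Characteristic equation r² + 8r + 16 = 0 has discriminant (8)² - 4·(16) = 0, so r = -4 is a repeated root.
Hence y_h = (C1 + C2*x)*exp(-4*x).
Try y_p = A*exp(-2*x). Substituting into the equation and dividing by exp(-2*x) gives A = -1, so y_p = -exp(-2*x).
General solution: y = -exp(-2*x) + C1*exp(-4*x) + C2*x*exp(-4*x).
Apply the initial conditions: y(0) = -1 + C1 = -3 and y'(0) = 2 + C2 - 4*C1 = 1. Solving gives C1 = -2, C2 = -9.

y = -exp(-2*x) - 2*exp(-4*x) - 9*x*exp(-4*x)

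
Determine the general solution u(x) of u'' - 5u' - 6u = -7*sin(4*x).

u = -35*cos(4*x)/221 + 77*sin(4*x)/442 + C1*exp(-x) + C2*exp(6*x)

Characteristic equation r² - 5r - 6 = 0 factors as (r + 1)(r - 6) = 0, so r = -1, 6.
Hence u_h = C1*exp(-x) + C2*exp(6*x).
Try u_p = A*cos(4*x) + B*sin(4*x). Substituting and equating the coefficients of cos(4x) and sin(4x) gives A = -35/221, B = 77/442, so u_p = -35*cos(4*x)/221 + 77*sin(4*x)/442.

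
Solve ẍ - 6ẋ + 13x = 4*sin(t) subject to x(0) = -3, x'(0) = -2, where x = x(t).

Characteristic equation r² - 6r + 13 = 0 has discriminant (-6)² - 4·(13) = -16 < 0, so r = 3 ± 2i.
Hence x_h = C1*cos(2*t)*exp(3*t) + C2*exp(3*t)*sin(2*t).
Try x_p = A*cos(t) + B*sin(t). Substituting and equating the coefficients of cos(t) and sin(t) gives A = 2/15, B = 4/15, so x_p = 2*cos(t)/15 + 4*sin(t)/15.
General solution: x = 2*cos(t)/15 + 4*sin(t)/15 + C1*cos(2*t)*exp(3*t) + C2*exp(3*t)*sin(2*t).
Apply the initial conditions: x(0) = 2/15 + C1 = -3 and x'(0) = 4/15 + 2*C2 + 3*C1 = -2. Solving gives C1 = -47/15, C2 = 107/30.

x = 2*cos(t)/15 + 4*sin(t)/15 - 47*cos(2*t)*exp(3*t)/15 + 107*exp(3*t)*sin(2*t)/30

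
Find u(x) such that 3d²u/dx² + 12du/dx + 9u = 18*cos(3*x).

u = -cos(3*x)/5 + 2*sin(3*x)/5 + C1*exp(-3*x) + C2*exp(-x)

Divide through by 3: u'' + 4u' + 3u = 6*cos(3*x).
Characteristic equation r² + 4r + 3 = 0 factors as (r + 3)(r + 1) = 0, so r = -3, -1.
Hence u_h = C1*exp(-3*x) + C2*exp(-x).
Try u_p = A*cos(3*x) + B*sin(3*x). Substituting and equating the coefficients of cos(3x) and sin(3x) gives A = -1/5, B = 2/5, so u_p = -cos(3*x)/5 + 2*sin(3*x)/5.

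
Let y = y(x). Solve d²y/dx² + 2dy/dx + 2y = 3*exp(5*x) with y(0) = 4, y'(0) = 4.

Characteristic equation r² + 2r + 2 = 0 has discriminant (2)² - 4·(2) = -4 < 0, so r = -1 ± i.
Hence y_h = C1*cos(x)*exp(-x) + C2*exp(-x)*sin(x).
Try y_p = A*exp(5*x). Substituting into the equation and dividing by exp(5*x) gives A = 3/37, so y_p = 3*exp(5*x)/37.
General solution: y = 3*exp(5*x)/37 + C1*cos(x)*exp(-x) + C2*exp(-x)*sin(x).
Apply the initial conditions: y(0) = 3/37 + C1 = 4 and y'(0) = 15/37 + C2 - C1 = 4. Solving gives C1 = 145/37, C2 = 278/37.

y = 3*exp(5*x)/37 + 145*cos(x)*exp(-x)/37 + 278*exp(-x)*sin(x)/37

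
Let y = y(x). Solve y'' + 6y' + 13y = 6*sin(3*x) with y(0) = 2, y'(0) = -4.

y = -27*cos(3*x)/85 + 6*sin(3*x)/85 + 197*cos(2*x)*exp(-3*x)/85 + 233*exp(-3*x)*sin(2*x)/170

Characteristic equation r² + 6r + 13 = 0 has discriminant (6)² - 4·(13) = -16 < 0, so r = -3 ± 2i.
Hence y_h = C1*cos(2*x)*exp(-3*x) + C2*exp(-3*x)*sin(2*x).
Try y_p = A*cos(3*x) + B*sin(3*x). Substituting and equating the coefficients of cos(3x) and sin(3x) gives A = -27/85, B = 6/85, so y_p = -27*cos(3*x)/85 + 6*sin(3*x)/85.
General solution: y = -27*cos(3*x)/85 + 6*sin(3*x)/85 + C1*cos(2*x)*exp(-3*x) + C2*exp(-3*x)*sin(2*x).
Apply the initial conditions: y(0) = -27/85 + C1 = 2 and y'(0) = 18/85 - 3*C1 + 2*C2 = -4. Solving gives C1 = 197/85, C2 = 233/170.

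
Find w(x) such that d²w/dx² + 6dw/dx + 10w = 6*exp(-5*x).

w = 6*exp(-5*x)/5 + C1*cos(x)*exp(-3*x) + C2*exp(-3*x)*sin(x)

Characteristic equation r² + 6r + 10 = 0 has discriminant (6)² - 4·(10) = -4 < 0, so r = -3 ± i.
Hence w_h = C1*cos(x)*exp(-3*x) + C2*exp(-3*x)*sin(x).
Try w_p = A*exp(-5*x). Substituting into the equation and dividing by exp(-5*x) gives A = 6/5, so w_p = 6*exp(-5*x)/5.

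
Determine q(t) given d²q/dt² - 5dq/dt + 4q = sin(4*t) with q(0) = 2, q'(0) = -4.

Characteristic equation r² - 5r + 4 = 0 factors as (r - 1)(r - 4) = 0, so r = 1, 4.
Hence q_h = C1*exp(t) + C2*exp(4*t).
Try q_p = A*cos(4*t) + B*sin(4*t). Substituting and equating the coefficients of cos(4t) and sin(4t) gives A = 5/136, B = -3/136, so q_p = -3*sin(4*t)/136 + 5*cos(4*t)/136.
General solution: q = -3*sin(4*t)/136 + 5*cos(4*t)/136 + C1*exp(t) + C2*exp(4*t).
Apply the initial conditions: q(0) = 5/136 + C1 + C2 = 2 and q'(0) = -3/34 + C1 + 4*C2 = -4. Solving gives C1 = 200/51, C2 = -47/24.

q = -47*exp(4*t)/24 - 3*sin(4*t)/136 + 5*cos(4*t)/136 + 200*exp(t)/51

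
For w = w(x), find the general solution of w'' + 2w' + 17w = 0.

w = C1*cos(4*x)*exp(-x) + C2*exp(-x)*sin(4*x)

Characteristic equation r² + 2r + 17 = 0 has discriminant (2)² - 4·(17) = -64 < 0, so r = -1 ± 4i.
Hence w_h = C1*cos(4*x)*exp(-x) + C2*exp(-x)*sin(4*x).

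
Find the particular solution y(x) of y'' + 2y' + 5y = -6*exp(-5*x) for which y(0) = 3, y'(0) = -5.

Characteristic equation r² + 2r + 5 = 0 has discriminant (2)² - 4·(5) = -16 < 0, so r = -1 ± 2i.
Hence y_h = C1*cos(2*x)*exp(-x) + C2*exp(-x)*sin(2*x).
Try y_p = A*exp(-5*x). Substituting into the equation and dividing by exp(-5*x) gives A = -3/10, so y_p = -3*exp(-5*x)/10.
General solution: y = -3*exp(-5*x)/10 + C1*cos(2*x)*exp(-x) + C2*exp(-x)*sin(2*x).
Apply the initial conditions: y(0) = -3/10 + C1 = 3 and y'(0) = 3/2 - C1 + 2*C2 = -5. Solving gives C1 = 33/10, C2 = -8/5.

y = -3*exp(-5*x)/10 - 8*exp(-x)*sin(2*x)/5 + 33*cos(2*x)*exp(-x)/10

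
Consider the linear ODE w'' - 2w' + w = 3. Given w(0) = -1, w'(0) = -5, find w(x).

Characteristic equation r² - 2r + 1 = 0 has discriminant (-2)² - 4·(1) = 0, so r = 1 is a repeated root.
Hence w_h = (C1 + C2*x)*exp(x).
For the particular solution try w_p = A0. Substituting and matching coefficients of each power of x gives A0 = 3, so w_p = 3.
General solution: w = 3 + C1*exp(x) + C2*x*exp(x).
Apply the initial conditions: w(0) = 3 + C1 = -1 and w'(0) = C1 + C2 = -5. Solving gives C1 = -4, C2 = -1.

w = 3 - 4*exp(x) - x*exp(x)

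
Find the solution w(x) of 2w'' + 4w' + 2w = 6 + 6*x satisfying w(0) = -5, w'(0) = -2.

w = -3 - 2*exp(-x) + 3*x - 7*x*exp(-x)

Divide through by 2: w'' + 2w' + w = 3 + 3*x.
Characteristic equation r² + 2r + 1 = 0 has discriminant (2)² - 4·(1) = 0, so r = -1 is a repeated root.
Hence w_h = (C1 + C2*x)*exp(-x).
For the particular solution try w_p = A0 + A1*x. Substituting and matching coefficients of each power of x gives A0 = -3, A1 = 3, so w_p = -3 + 3*x.
General solution: w = -3 + 3*x + C1*exp(-x) + C2*x*exp(-x).
Apply the initial conditions: w(0) = -3 + C1 = -5 and w'(0) = 3 + C2 - C1 = -2. Solving gives C1 = -2, C2 = -7.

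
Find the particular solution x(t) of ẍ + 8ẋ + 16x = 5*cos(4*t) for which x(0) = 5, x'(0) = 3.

Characteristic equation r² + 8r + 16 = 0 has discriminant (8)² - 4·(16) = 0, so r = -4 is a repeated root.
Hence x_h = (C1 + C2*t)*exp(-4*t).
Try x_p = A*cos(4*t) + B*sin(4*t). Substituting and equating the coefficients of cos(4t) and sin(4t) gives A = 0, B = 5/32, so x_p = 5*sin(4*t)/32.
General solution: x = 5*sin(4*t)/32 + C1*exp(-4*t) + C2*t*exp(-4*t).
Apply the initial conditions: x(0) = C1 = 5 and x'(0) = 5/8 + C2 - 4*C1 = 3. Solving gives C1 = 5, C2 = 179/8.

x = 5*exp(-4*t) + 5*sin(4*t)/32 + 179*t*exp(-4*t)/8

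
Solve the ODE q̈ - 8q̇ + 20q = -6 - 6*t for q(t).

q = -21/50 - 3*t/10 + C1*cos(2*t)*exp(4*t) + C2*exp(4*t)*sin(2*t)

Characteristic equation r² - 8r + 20 = 0 has discriminant (-8)² - 4·(20) = -16 < 0, so r = 4 ± 2i.
Hence q_h = C1*cos(2*t)*exp(4*t) + C2*exp(4*t)*sin(2*t).
For the particular solution try q_p = A0 + A1*t. Substituting and matching coefficients of each power of t gives A0 = -21/50, A1 = -3/10, so q_p = -21/50 - 3*t/10.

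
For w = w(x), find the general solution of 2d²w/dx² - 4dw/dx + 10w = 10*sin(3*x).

Divide through by 2: w'' - 2w' + 5w = 5*sin(3*x).
Characteristic equation r² - 2r + 5 = 0 has discriminant (-2)² - 4·(5) = -16 < 0, so r = 1 ± 2i.
Hence w_h = C1*cos(2*x)*exp(x) + C2*exp(x)*sin(2*x).
Try w_p = A*cos(3*x) + B*sin(3*x). Substituting and equating the coefficients of cos(3x) and sin(3x) gives A = 15/26, B = -5/13, so w_p = -5*sin(3*x)/13 + 15*cos(3*x)/26.

w = -5*sin(3*x)/13 + 15*cos(3*x)/26 + C1*cos(2*x)*exp(x) + C2*exp(x)*sin(2*x)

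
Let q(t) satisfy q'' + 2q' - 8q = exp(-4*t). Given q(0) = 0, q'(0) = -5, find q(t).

q = -29*exp(2*t)/36 + 29*exp(-4*t)/36 - t*exp(-4*t)/6

Characteristic equation r² + 2r - 8 = 0 factors as (r + 4)(r - 2) = 0, so r = -4, 2.
Hence q_h = C1*exp(-4*t) + C2*exp(2*t).
Since exp(-4*t) solves the homogeneous equation (r = -4 is a root of multiplicity 1), multiply the trial by t. Try q_p = A*t*exp(-4*t). Substituting into the equation and dividing by exp(-4*t) gives A = -1/6, so q_p = -t*exp(-4*t)/6.
General solution: q = C1*exp(-4*t) + C2*exp(2*t) - t*exp(-4*t)/6.
Apply the initial conditions: q(0) = C1 + C2 = 0 and q'(0) = -1/6 - 4*C1 + 2*C2 = -5. Solving gives C1 = 29/36, C2 = -29/36.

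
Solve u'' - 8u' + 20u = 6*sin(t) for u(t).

Characteristic equation r² - 8r + 20 = 0 has discriminant (-8)² - 4·(20) = -16 < 0, so r = 4 ± 2i.
Hence u_h = C1*cos(2*t)*exp(4*t) + C2*exp(4*t)*sin(2*t).
Try u_p = A*cos(t) + B*sin(t). Substituting and equating the coefficients of cos(t) and sin(t) gives A = 48/425, B = 114/425, so u_p = 48*cos(t)/425 + 114*sin(t)/425.

u = 48*cos(t)/425 + 114*sin(t)/425 + C1*cos(2*t)*exp(4*t) + C2*exp(4*t)*sin(2*t)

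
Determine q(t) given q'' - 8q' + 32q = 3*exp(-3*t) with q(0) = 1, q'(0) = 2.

q = 3*exp(-3*t)/65 - 109*exp(4*t)*sin(4*t)/260 + 62*cos(4*t)*exp(4*t)/65

Characteristic equation r² - 8r + 32 = 0 has discriminant (-8)² - 4·(32) = -64 < 0, so r = 4 ± 4i.
Hence q_h = C1*cos(4*t)*exp(4*t) + C2*exp(4*t)*sin(4*t).
Try q_p = A*exp(-3*t). Substituting into the equation and dividing by exp(-3*t) gives A = 3/65, so q_p = 3*exp(-3*t)/65.
General solution: q = 3*exp(-3*t)/65 + C1*cos(4*t)*exp(4*t) + C2*exp(4*t)*sin(4*t).
Apply the initial conditions: q(0) = 3/65 + C1 = 1 and q'(0) = -9/65 + 4*C1 + 4*C2 = 2. Solving gives C1 = 62/65, C2 = -109/260.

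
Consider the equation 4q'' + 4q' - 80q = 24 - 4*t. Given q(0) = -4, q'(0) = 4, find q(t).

Divide through by 4: q'' + q' - 20q = 6 - t.
Characteristic equation r² + r - 20 = 0 factors as (r + 5)(r - 4) = 0, so r = -5, 4.
Hence q_h = C1*exp(-5*t) + C2*exp(4*t).
For the particular solution try q_p = A0 + A1*t. Substituting and matching coefficients of each power of t gives A0 = -119/400, A1 = 1/20, so q_p = -119/400 + t/20.
General solution: q = -119/400 + t/20 + C1*exp(-5*t) + C2*exp(4*t).
Apply the initial conditions: q(0) = -119/400 + C1 + C2 = -4 and q'(0) = 1/20 - 5*C1 + 4*C2 = 4. Solving gives C1 = -469/225, C2 = -233/144.

q = -119/400 - 469*exp(-5*t)/225 - 233*exp(4*t)/144 + t/20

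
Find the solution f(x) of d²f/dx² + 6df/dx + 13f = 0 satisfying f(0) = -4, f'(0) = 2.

Characteristic equation r² + 6r + 13 = 0 has discriminant (6)² - 4·(13) = -16 < 0, so r = -3 ± 2i.
Hence f_h = C1*cos(2*x)*exp(-3*x) + C2*exp(-3*x)*sin(2*x).
Apply the initial conditions: f(0) = C1 = -4 and f'(0) = -3*C1 + 2*C2 = 2. Solving gives C1 = -4, C2 = -5.

f = -5*exp(-3*x)*sin(2*x) - 4*cos(2*x)*exp(-3*x)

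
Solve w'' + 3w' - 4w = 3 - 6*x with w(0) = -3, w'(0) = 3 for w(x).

w = 3/8 - 39*exp(-4*x)/40 - 12*exp(x)/5 + 3*x/2

Characteristic equation r² + 3r - 4 = 0 factors as (r + 4)(r - 1) = 0, so r = -4, 1.
Hence w_h = C1*exp(-4*x) + C2*exp(x).
For the particular solution try w_p = A0 + A1*x. Substituting and matching coefficients of each power of x gives A0 = 3/8, A1 = 3/2, so w_p = 3/8 + 3*x/2.
General solution: w = 3/8 + 3*x/2 + C1*exp(-4*x) + C2*exp(x).
Apply the initial conditions: w(0) = 3/8 + C1 + C2 = -3 and w'(0) = 3/2 + C2 - 4*C1 = 3. Solving gives C1 = -39/40, C2 = -12/5.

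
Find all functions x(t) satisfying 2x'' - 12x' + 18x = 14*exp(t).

Divide through by 2: x'' - 6x' + 9x = 7*exp(t).
Characteristic equation r² - 6r + 9 = 0 has discriminant (-6)² - 4·(9) = 0, so r = 3 is a repeated root.
Hence x_h = (C1 + C2*t)*exp(3*t).
Try x_p = A*exp(t). Substituting into the equation and dividing by exp(t) gives A = 7/4, so x_p = 7*exp(t)/4.

x = 7*exp(t)/4 + C1*exp(3*t) + C2*t*exp(3*t)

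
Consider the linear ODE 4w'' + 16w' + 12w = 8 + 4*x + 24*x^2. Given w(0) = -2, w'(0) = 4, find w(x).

w = 6 - 5*x + 2*x**2 - 15*exp(-x)/2 - exp(-3*x)/2

Divide through by 4: w'' + 4w' + 3w = 2 + x + 6*x^2.
Characteristic equation r² + 4r + 3 = 0 factors as (r + 3)(r + 1) = 0, so r = -3, -1.
Hence w_h = C1*exp(-3*x) + C2*exp(-x).
For the particular solution try w_p = A0 + A1*x + A2*x^2. Substituting and matching coefficients of each power of x gives A0 = 6, A1 = -5, A2 = 2, so w_p = 6 - 5*x + 2*x^2.
General solution: w = 6 - 5*x + 2*x^2 + C1*exp(-3*x) + C2*exp(-x).
Apply the initial conditions: w(0) = 6 + C1 + C2 = -2 and w'(0) = -5 - C2 - 3*C1 = 4. Solving gives C1 = -1/2, C2 = -15/2.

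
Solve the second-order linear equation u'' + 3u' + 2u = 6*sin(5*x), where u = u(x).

u = -69*sin(5*x)/377 - 45*cos(5*x)/377 + C1*exp(-x) + C2*exp(-2*x)

Characteristic equation r² + 3r + 2 = 0 factors as (r + 1)(r + 2) = 0, so r = -1, -2.
Hence u_h = C1*exp(-x) + C2*exp(-2*x).
Try u_p = A*cos(5*x) + B*sin(5*x). Substituting and equating the coefficients of cos(5x) and sin(5x) gives A = -45/377, B = -69/377, so u_p = -69*sin(5*x)/377 - 45*cos(5*x)/377.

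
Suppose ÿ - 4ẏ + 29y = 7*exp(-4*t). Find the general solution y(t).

Characteristic equation r² - 4r + 29 = 0 has discriminant (-4)² - 4·(29) = -100 < 0, so r = 2 ± 5i.
Hence y_h = C1*cos(5*t)*exp(2*t) + C2*exp(2*t)*sin(5*t).
Try y_p = A*exp(-4*t). Substituting into the equation and dividing by exp(-4*t) gives A = 7/61, so y_p = 7*exp(-4*t)/61.

y = 7*exp(-4*t)/61 + C1*cos(5*t)*exp(2*t) + C2*exp(2*t)*sin(5*t)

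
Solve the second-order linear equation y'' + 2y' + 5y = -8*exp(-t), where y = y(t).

Characteristic equation r² + 2r + 5 = 0 has discriminant (2)² - 4·(5) = -16 < 0, so r = -1 ± 2i.
Hence y_h = C1*cos(2*t)*exp(-t) + C2*exp(-t)*sin(2*t).
Try y_p = A*exp(-t). Substituting into the equation and dividing by exp(-t) gives A = -2, so y_p = -2*exp(-t).

y = -2*exp(-t) + C1*cos(2*t)*exp(-t) + C2*exp(-t)*sin(2*t)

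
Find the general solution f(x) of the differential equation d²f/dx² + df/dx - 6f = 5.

Characteristic equation r² + r - 6 = 0 factors as (r + 3)(r - 2) = 0, so r = -3, 2.
Hence f_h = C1*exp(-3*x) + C2*exp(2*x).
For the particular solution try f_p = A0. Substituting and matching coefficients of each power of x gives A0 = -5/6, so f_p = -5/6.

f = -5/6 + C1*exp(-3*x) + C2*exp(2*x)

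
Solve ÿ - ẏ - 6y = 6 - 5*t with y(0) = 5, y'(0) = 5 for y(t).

y = -41/36 + 5*t/6 + 57*exp(-2*t)/20 + 148*exp(3*t)/45

Characteristic equation r² - r - 6 = 0 factors as (r - 3)(r + 2) = 0, so r = 3, -2.
Hence y_h = C1*exp(3*t) + C2*exp(-2*t).
For the particular solution try y_p = A0 + A1*t. Substituting and matching coefficients of each power of t gives A0 = -41/36, A1 = 5/6, so y_p = -41/36 + 5*t/6.
General solution: y = -41/36 + 5*t/6 + C1*exp(3*t) + C2*exp(-2*t).
Apply the initial conditions: y(0) = -41/36 + C1 + C2 = 5 and y'(0) = 5/6 - 2*C2 + 3*C1 = 5. Solving gives C1 = 148/45, C2 = 57/20.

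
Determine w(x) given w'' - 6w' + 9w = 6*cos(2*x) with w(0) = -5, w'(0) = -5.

w = -875*exp(3*x)/169 - 72*sin(2*x)/169 + 30*cos(2*x)/169 + 148*x*exp(3*x)/13

Characteristic equation r² - 6r + 9 = 0 has discriminant (-6)² - 4·(9) = 0, so r = 3 is a repeated root.
Hence w_h = (C1 + C2*x)*exp(3*x).
Try w_p = A*cos(2*x) + B*sin(2*x). Substituting and equating the coefficients of cos(2x) and sin(2x) gives A = 30/169, B = -72/169, so w_p = -72*sin(2*x)/169 + 30*cos(2*x)/169.
General solution: w = -72*sin(2*x)/169 + 30*cos(2*x)/169 + C1*exp(3*x) + C2*x*exp(3*x).
Apply the initial conditions: w(0) = 30/169 + C1 = -5 and w'(0) = -144/169 + C2 + 3*C1 = -5. Solving gives C1 = -875/169, C2 = 148/13.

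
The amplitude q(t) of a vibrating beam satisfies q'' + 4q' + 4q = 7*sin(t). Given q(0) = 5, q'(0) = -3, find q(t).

q = -28*cos(t)/25 + 21*sin(t)/25 + 153*exp(-2*t)/25 + 42*t*exp(-2*t)/5

Characteristic equation r² + 4r + 4 = 0 has discriminant (4)² - 4·(4) = 0, so r = -2 is a repeated root.
Hence q_h = (C1 + C2*t)*exp(-2*t).
Try q_p = A*cos(t) + B*sin(t). Substituting and equating the coefficients of cos(t) and sin(t) gives A = -28/25, B = 21/25, so q_p = -28*cos(t)/25 + 21*sin(t)/25.
General solution: q = -28*cos(t)/25 + 21*sin(t)/25 + C1*exp(-2*t) + C2*t*exp(-2*t).
Apply the initial conditions: q(0) = -28/25 + C1 = 5 and q'(0) = 21/25 + C2 - 2*C1 = -3. Solving gives C1 = 153/25, C2 = 42/5.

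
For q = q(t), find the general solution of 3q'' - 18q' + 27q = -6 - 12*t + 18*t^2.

q = -2/27 + 2*t**2/3 + 4*t/9 + C1*exp(3*t) + C2*t*exp(3*t)

Divide through by 3: q'' - 6q' + 9q = -2 - 4*t + 6*t^2.
Characteristic equation r² - 6r + 9 = 0 has discriminant (-6)² - 4·(9) = 0, so r = 3 is a repeated root.
Hence q_h = (C1 + C2*t)*exp(3*t).
For the particular solution try q_p = A0 + A1*t + A2*t^2. Substituting and matching coefficients of each power of t gives A0 = -2/27, A1 = 4/9, A2 = 2/3, so q_p = -2/27 + 2*t^2/3 + 4*t/9.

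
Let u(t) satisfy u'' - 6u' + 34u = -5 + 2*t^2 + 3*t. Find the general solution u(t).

u = -645/4913 + t**2/17 + 63*t/578 + C1*cos(5*t)*exp(3*t) + C2*exp(3*t)*sin(5*t)

Characteristic equation r² - 6r + 34 = 0 has discriminant (-6)² - 4·(34) = -100 < 0, so r = 3 ± 5i.
Hence u_h = C1*cos(5*t)*exp(3*t) + C2*exp(3*t)*sin(5*t).
For the particular solution try u_p = A0 + A1*t + A2*t^2. Substituting and matching coefficients of each power of t gives A0 = -645/4913, A1 = 63/578, A2 = 1/17, so u_p = -645/4913 + t^2/17 + 63*t/578.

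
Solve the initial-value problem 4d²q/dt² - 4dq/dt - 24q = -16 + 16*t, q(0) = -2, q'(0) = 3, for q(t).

Divide through by 4: q'' - q' - 6q = -4 + 4*t.
Characteristic equation r² - r - 6 = 0 factors as (r + 2)(r - 3) = 0, so r = -2, 3.
Hence q_h = C1*exp(-2*t) + C2*exp(3*t).
For the particular solution try q_p = A0 + A1*t. Substituting and matching coefficients of each power of t gives A0 = 7/9, A1 = -2/3, so q_p = 7/9 - 2*t/3.
General solution: q = 7/9 - 2*t/3 + C1*exp(-2*t) + C2*exp(3*t).
Apply the initial conditions: q(0) = 7/9 + C1 + C2 = -2 and q'(0) = -2/3 - 2*C1 + 3*C2 = 3. Solving gives C1 = -12/5, C2 = -17/45.

q = 7/9 - 17*exp(3*t)/45 - 12*exp(-2*t)/5 - 2*t/3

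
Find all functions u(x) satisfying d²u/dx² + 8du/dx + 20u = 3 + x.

u = 13/100 + x/20 + C1*cos(2*x)*exp(-4*x) + C2*exp(-4*x)*sin(2*x)

Characteristic equation r² + 8r + 20 = 0 has discriminant (8)² - 4·(20) = -16 < 0, so r = -4 ± 2i.
Hence u_h = C1*cos(2*x)*exp(-4*x) + C2*exp(-4*x)*sin(2*x).
For the particular solution try u_p = A0 + A1*x. Substituting and matching coefficients of each power of x gives A0 = 13/100, A1 = 1/20, so u_p = 13/100 + x/20.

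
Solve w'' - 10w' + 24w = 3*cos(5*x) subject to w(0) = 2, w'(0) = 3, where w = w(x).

Characteristic equation r² - 10r + 24 = 0 factors as (r - 4)(r - 6) = 0, so r = 4, 6.
Hence w_h = C1*exp(4*x) + C2*exp(6*x).
Try w_p = A*cos(5*x) + B*sin(5*x). Substituting and equating the coefficients of cos(5x) and sin(5x) gives A = -3/2501, B = -150/2501, so w_p = -150*sin(5*x)/2501 - 3*cos(5*x)/2501.
General solution: w = -150*sin(5*x)/2501 - 3*cos(5*x)/2501 + C1*exp(4*x) + C2*exp(6*x).
Apply the initial conditions: w(0) = -3/2501 + C1 + C2 = 2 and w'(0) = -750/2501 + 4*C1 + 6*C2 = 3. Solving gives C1 = 357/82, C2 = -287/122.

w = -287*exp(6*x)/122 - 150*sin(5*x)/2501 - 3*cos(5*x)/2501 + 357*exp(4*x)/82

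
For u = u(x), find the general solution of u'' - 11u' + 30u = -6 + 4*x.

Characteristic equation r² - 11r + 30 = 0 factors as (r - 6)(r - 5) = 0, so r = 6, 5.
Hence u_h = C1*exp(6*x) + C2*exp(5*x).
For the particular solution try u_p = A0 + A1*x. Substituting and matching coefficients of each power of x gives A0 = -34/225, A1 = 2/15, so u_p = -34/225 + 2*x/15.

u = -34/225 + 2*x/15 + C1*exp(6*x) + C2*exp(5*x)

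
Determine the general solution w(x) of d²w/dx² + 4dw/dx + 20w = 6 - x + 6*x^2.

Characteristic equation r² + 4r + 20 = 0 has discriminant (4)² - 4·(20) = -64 < 0, so r = -2 ± 4i.
Hence w_h = C1*cos(4*x)*exp(-2*x) + C2*exp(-2*x)*sin(4*x).
For the particular solution try w_p = A0 + A1*x + A2*x^2. Substituting and matching coefficients of each power of x gives A0 = 38/125, A1 = -17/100, A2 = 3/10, so w_p = 38/125 - 17*x/100 + 3*x^2/10.

w = 38/125 - 17*x/100 + 3*x**2/10 + C1*cos(4*x)*exp(-2*x) + C2*exp(-2*x)*sin(4*x)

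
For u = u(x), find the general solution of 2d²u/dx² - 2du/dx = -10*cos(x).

Divide through by 2: u'' - u' = -5*cos(x).
Characteristic equation r² - r = 0 factors as (r - 1)r = 0, so r = 1, 0.
Hence u_h = C1*exp(x) + C2.
Try u_p = A*cos(x) + B*sin(x). Substituting and equating the coefficients of cos(x) and sin(x) gives A = 5/2, B = 5/2, so u_p = 5*cos(x)/2 + 5*sin(x)/2.

u = C2 + 5*cos(x)/2 + 5*sin(x)/2 + C1*exp(x)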